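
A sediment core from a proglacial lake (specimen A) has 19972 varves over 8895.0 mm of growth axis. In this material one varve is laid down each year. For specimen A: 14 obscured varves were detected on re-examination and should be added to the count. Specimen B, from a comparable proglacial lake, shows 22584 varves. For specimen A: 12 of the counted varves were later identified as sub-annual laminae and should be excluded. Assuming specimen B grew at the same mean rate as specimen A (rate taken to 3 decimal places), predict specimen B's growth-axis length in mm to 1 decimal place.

Specimen A: adjusted count: 19972 − 12 + 14 = 19974 varves.
A: 8895.0 mm over 19974 years gives 8895.0 / 19974 ≈ 0.445 mm per year.
B's length ≈ 0.445 × 22584 = 10049.9 mm.

10049.9 mm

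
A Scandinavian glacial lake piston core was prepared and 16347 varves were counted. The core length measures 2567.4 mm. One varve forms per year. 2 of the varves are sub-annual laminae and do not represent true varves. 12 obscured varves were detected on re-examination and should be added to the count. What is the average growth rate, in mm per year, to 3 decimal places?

Adjusted count: 16347 − 2 + 12 = 16357 varves.
2567.4 mm over 16357 years gives 2567.4 / 16357 ≈ 0.157 mm per year.

0.157 mm per year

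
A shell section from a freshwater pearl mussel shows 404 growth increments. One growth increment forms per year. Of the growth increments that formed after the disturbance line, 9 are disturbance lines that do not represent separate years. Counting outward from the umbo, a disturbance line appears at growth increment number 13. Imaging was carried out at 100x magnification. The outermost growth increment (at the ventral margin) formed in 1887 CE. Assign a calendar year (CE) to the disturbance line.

1505 CE

The disturbance line sits at growth increment 13 from the umbo, so 404 − 13 = 391 growth increments formed after it.
391 − 9 false = 382 true growth increments after the disturbance line.
1887 − 382 = 1505 CE.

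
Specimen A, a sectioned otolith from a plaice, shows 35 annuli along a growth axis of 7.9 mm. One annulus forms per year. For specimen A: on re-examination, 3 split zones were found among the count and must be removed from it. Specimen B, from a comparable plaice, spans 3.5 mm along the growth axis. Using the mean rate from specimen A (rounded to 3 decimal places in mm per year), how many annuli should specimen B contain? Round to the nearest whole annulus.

Specimen A: after corrections the count is 35 − 3 = 32 annuli.
A: Mean rate = 7.9 mm / 32 years ≈ 0.247 mm/year.
B spans 3.5 / 0.247 = 14.17 years ≈ 14 annuli.

14 annuli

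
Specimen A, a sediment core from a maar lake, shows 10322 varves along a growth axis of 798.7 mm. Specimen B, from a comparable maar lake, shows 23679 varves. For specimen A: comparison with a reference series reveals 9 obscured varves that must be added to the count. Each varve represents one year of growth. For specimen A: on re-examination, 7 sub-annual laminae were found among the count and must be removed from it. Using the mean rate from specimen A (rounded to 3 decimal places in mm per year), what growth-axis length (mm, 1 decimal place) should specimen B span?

Specimen A: after corrections the count is 10322 − 7 + 9 = 10324 varves.
A: 798.7 mm over 10324 years gives 798.7 / 10324 ≈ 0.077 mm/year.
Length of B = 0.077 × 23679 = 1823.3 mm.

1823.3 mm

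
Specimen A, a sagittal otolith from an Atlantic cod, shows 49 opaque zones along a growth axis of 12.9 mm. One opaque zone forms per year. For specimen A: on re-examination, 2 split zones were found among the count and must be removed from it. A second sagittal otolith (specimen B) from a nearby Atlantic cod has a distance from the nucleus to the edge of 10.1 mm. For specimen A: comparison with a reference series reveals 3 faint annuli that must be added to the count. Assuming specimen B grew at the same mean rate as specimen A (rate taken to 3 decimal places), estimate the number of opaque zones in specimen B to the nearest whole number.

39 opaque zones

Specimen A: correcting the raw count gives 49 − 2 + 3 = 50 true opaque zones.
A: Extension rate ≈ 12.9 / 50 = 0.258 mm per year.
B spans 10.1 / 0.258 = 39.15 years ≈ 39 opaque zones.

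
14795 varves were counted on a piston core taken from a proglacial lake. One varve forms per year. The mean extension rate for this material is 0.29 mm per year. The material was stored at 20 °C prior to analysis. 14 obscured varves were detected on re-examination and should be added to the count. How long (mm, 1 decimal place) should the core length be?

4294.6 mm

True varve count = 14795 + 14 = 14809.
Predicted length = 0.29 mm/year × 14809 years = 4294.6 mm.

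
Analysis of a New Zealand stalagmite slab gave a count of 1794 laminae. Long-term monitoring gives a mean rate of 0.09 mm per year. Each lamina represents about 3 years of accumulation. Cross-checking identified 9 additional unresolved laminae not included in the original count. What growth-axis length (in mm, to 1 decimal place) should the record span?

486.8 mm

True lamina count = 1794 + 9 = 1803.
At 3 years per lamina, 1803 × 3 = 5409 years.
Predicted length = 0.09 mm/year × 5409 years = 486.8 mm.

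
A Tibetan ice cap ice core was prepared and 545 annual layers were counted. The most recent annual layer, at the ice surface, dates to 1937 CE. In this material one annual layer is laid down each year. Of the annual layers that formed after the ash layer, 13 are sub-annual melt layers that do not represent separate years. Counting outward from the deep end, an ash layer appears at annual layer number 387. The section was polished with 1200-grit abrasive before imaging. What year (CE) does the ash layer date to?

1792 CE

The ash layer sits at annual layer 387 from the deep end, so 545 − 387 = 158 annual layers formed after it.
158 − 13 false = 145 true annual layers after the ash layer.
The annual layer at the ice surface is 1937 CE, so the ash layer dates to 1937 − 145 = 1792 CE.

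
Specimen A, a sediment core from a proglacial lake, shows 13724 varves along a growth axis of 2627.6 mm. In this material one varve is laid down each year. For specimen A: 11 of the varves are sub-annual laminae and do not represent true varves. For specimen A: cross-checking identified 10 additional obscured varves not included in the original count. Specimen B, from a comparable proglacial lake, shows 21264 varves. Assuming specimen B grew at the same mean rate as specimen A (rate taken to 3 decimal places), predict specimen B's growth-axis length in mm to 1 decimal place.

4061.4 mm

Specimen A: correcting the raw count gives 13724 − 11 + 10 = 13723 true varves.
A: 2627.6 mm over 13723 years gives 2627.6 / 13723 ≈ 0.191 mm/yr.
For B, 0.191 mm/year × 21264 years = 4061.4 mm.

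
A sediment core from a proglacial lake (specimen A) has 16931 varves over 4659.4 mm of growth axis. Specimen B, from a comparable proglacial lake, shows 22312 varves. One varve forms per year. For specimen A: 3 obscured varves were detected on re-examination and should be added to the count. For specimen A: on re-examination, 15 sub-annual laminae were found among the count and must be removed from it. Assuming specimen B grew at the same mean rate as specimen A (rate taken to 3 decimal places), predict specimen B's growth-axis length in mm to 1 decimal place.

Specimen A: correcting the raw count gives 16931 − 15 + 3 = 16919 true varves.
A: Mean rate = 4659.4 mm / 16919 years ≈ 0.275 mm/yr.
B's length ≈ 0.275 × 22312 = 6135.8 mm.

6135.8 mm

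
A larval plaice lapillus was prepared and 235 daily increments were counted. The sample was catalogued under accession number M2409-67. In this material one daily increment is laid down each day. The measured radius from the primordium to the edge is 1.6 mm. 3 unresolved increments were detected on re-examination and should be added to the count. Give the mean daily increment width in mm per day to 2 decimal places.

Adjusted count: 235 + 3 = 238 daily increments.
Mean rate = 1.6 mm / 238 days ≈ 0.01 mm per day.

0.01 mm per day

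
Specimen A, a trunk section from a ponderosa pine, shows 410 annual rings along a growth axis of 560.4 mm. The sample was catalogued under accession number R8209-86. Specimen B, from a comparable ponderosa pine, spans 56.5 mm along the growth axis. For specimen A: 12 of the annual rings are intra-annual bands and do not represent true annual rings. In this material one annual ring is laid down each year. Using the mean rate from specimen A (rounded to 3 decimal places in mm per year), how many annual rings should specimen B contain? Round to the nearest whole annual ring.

Specimen A: after corrections the count is 410 − 12 = 398 annual rings.
A: Extension rate ≈ 560.4 / 398 = 1.408 mm/yr.
For B, 56.5 / 1.408 = 40.13 years ≈ 40 annual rings.

40 annual rings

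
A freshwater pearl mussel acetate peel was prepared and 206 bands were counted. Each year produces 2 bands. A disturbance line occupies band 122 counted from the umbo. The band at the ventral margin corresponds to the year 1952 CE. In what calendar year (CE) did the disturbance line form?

1910 CE

Between band 122 and the ventral margin there are 206 − 122 = 84 bands.
Dividing by 2 bands per year: 84 / 2 = 42 years.
1952 − 42 = 1910 CE.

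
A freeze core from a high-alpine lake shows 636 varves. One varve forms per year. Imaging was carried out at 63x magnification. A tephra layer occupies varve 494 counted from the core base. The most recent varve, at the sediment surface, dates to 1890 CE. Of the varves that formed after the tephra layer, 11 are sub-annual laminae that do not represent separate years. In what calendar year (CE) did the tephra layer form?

1759 CE

The tephra layer sits at varve 494 from the core base, so 636 − 494 = 142 varves formed after it.
142 − 11 false = 131 true varves after the tephra layer.
1890 − 131 = 1759 CE.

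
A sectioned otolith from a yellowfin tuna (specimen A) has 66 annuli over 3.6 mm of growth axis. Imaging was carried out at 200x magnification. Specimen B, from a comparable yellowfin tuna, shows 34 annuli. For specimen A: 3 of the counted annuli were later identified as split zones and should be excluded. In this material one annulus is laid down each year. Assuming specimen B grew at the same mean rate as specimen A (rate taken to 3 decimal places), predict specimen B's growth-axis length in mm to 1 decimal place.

1.9 mm

Specimen A: after corrections the count is 66 − 3 = 63 annuli.
A: Extension rate ≈ 3.6 / 63 = 0.057 mm per year.
B's length ≈ 0.057 × 34 = 1.9 mm.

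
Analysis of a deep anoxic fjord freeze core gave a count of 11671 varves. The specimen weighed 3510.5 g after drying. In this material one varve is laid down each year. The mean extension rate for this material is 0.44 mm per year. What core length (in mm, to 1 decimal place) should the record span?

5135.2 mm

11671 years of growth are recorded.
Length ≈ 0.44 × 11671 = 5135.2 mm.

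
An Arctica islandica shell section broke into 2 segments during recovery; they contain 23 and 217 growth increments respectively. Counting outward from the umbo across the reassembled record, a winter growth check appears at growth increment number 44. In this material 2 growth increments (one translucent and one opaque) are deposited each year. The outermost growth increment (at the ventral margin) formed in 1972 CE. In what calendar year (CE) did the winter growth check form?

Total growth increments = 23 + 217 = 240.
240 − 44 = 196 growth increments lie beyond the winter growth check toward the ventral margin.
With 2 growth increments per year, 196 / 2 = 98 years.
The growth increment at the ventral margin is 1972 CE, so the winter growth check dates to 1972 − 98 = 1874 CE.

1874 CE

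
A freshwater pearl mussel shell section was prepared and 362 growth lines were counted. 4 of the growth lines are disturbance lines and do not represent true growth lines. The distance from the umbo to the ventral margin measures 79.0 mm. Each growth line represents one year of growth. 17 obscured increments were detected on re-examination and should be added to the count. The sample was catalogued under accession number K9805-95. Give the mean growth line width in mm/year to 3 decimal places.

0.211 mm/year

After corrections the count is 362 − 4 + 17 = 375 growth lines.
Extension rate ≈ 79.0 / 375 = 0.211 mm/year.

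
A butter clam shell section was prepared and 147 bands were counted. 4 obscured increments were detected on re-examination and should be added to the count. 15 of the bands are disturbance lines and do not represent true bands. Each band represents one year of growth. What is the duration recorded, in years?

136 yr

True band count = 147 − 15 + 4 = 136.
One band per year makes the duration 136 years.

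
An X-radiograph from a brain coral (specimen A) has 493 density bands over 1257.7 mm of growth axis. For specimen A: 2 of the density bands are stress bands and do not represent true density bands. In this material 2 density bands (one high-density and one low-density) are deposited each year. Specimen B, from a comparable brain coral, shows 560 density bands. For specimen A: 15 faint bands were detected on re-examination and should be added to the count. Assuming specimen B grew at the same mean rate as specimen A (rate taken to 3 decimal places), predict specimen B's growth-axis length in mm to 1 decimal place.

Specimen A: correcting the raw count gives 493 − 2 + 15 = 506 true density bands.
Specimen A: dividing by 2 density bands per year: 506 / 2 = 253 years.
A: Mean rate = 1257.7 mm / 253 years ≈ 4.971 mm per year.
Specimen B: 560 density bands at 2 per year is 560 / 2 = 280 years. For B, 4.971 mm/year × 280 years = 1391.9 mm.

1391.9 mm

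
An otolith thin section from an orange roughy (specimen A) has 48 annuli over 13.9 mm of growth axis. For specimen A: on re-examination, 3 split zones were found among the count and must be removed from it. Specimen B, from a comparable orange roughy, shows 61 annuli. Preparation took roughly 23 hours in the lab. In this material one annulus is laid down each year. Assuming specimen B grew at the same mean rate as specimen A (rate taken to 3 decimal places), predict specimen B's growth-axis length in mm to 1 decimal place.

18.8 mm

Specimen A: after corrections the count is 48 − 3 = 45 annuli.
A: Extension rate ≈ 13.9 / 45 = 0.309 mm per year.
For B, 0.309 mm/year × 61 years = 18.8 mm.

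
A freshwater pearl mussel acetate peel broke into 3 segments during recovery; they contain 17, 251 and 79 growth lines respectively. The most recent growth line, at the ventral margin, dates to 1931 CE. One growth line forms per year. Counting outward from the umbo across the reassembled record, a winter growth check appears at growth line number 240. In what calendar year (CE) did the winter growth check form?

1824 CE

Total growth lines = 17 + 251 + 79 = 347.
Between growth line 240 and the ventral margin there are 347 − 240 = 107 growth lines.
The growth line at the ventral margin is 1931 CE, so the winter growth check dates to 1931 − 107 = 1824 CE.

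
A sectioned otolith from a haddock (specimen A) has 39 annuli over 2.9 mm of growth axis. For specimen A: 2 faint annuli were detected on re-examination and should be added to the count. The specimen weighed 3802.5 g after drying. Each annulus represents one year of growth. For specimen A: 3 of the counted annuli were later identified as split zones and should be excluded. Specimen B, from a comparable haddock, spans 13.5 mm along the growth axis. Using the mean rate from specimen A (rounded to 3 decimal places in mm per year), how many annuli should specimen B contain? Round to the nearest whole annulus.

Specimen A: after corrections the count is 39 − 3 + 2 = 38 annuli.
A: 2.9 mm over 38 years gives 2.9 / 38 ≈ 0.076 mm per year.
For B, 13.5 / 0.076 = 177.63 years ≈ 178 annuli.

178 annuli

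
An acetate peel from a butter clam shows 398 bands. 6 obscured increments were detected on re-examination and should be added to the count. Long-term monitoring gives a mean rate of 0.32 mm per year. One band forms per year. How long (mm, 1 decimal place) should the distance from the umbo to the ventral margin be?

129.3 mm

Correcting the raw count gives 398 + 6 = 404 true bands.
404 years at 0.32 mm/year gives 0.32 × 404 = 129.3 mm.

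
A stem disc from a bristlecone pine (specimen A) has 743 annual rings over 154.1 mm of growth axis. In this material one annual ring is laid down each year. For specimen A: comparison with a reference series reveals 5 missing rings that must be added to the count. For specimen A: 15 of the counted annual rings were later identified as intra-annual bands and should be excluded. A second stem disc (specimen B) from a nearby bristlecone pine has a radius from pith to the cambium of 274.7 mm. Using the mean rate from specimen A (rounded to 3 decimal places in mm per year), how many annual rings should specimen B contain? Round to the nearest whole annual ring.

Specimen A: adjusted count: 743 − 15 + 5 = 733 annual rings.
A: Extension rate ≈ 154.1 / 733 = 0.210 mm/yr.
For B, 274.7 / 0.210 = 1308.10 years ≈ 1308 annual rings.

1308 annual rings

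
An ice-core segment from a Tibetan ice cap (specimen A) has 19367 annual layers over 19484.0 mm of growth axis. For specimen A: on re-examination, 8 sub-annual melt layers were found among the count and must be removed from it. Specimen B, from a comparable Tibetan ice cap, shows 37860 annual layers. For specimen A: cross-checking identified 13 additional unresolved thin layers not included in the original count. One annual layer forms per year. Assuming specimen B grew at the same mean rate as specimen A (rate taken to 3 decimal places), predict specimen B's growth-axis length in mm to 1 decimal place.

38087.2 mm

Specimen A: adjusted count: 19367 − 8 + 13 = 19372 annual layers.
A: Mean rate = 19484.0 mm / 19372 years ≈ 1.006 mm per year.
Length of B = 1.006 × 37860 = 38087.2 mm.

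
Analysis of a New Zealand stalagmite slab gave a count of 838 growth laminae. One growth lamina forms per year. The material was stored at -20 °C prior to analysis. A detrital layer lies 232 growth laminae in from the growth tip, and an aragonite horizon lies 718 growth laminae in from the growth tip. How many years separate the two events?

The two markers are separated by 718 − 232 = 486 growth laminae.
One growth lamina per year makes the interval 486 years.

486 years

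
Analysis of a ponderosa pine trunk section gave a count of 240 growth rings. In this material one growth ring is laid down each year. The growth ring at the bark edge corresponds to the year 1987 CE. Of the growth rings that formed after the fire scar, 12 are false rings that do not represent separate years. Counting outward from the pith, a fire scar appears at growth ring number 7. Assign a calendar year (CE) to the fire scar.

1766 CE

The fire scar sits at growth ring 7 from the pith, so 240 − 7 = 233 growth rings formed after it.
Removing the 12 false growth rings leaves 233 − 12 = 221 true growth rings beyond the fire scar.
The growth ring at the bark edge is 1987 CE, so the fire scar dates to 1987 − 221 = 1766 CE.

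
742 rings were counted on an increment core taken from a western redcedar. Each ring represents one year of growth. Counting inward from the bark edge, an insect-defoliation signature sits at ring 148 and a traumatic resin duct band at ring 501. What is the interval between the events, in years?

The two markers are separated by 501 − 148 = 353 rings.
That is 353 years at one ring per year.

353 yr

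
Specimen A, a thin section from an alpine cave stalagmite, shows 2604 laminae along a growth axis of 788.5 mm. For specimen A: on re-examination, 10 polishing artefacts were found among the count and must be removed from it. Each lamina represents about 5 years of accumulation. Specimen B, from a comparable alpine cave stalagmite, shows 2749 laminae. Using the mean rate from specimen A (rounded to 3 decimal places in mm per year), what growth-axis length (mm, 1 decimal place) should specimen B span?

838.4 mm

Specimen A: after corrections the count is 2604 − 10 = 2594 laminae.
Specimen A: multiplying by 5 years per lamina: 2594 × 5 = 12970 years.
A: 788.5 mm over 12970 years gives 788.5 / 12970 ≈ 0.061 mm per year.
Specimen B: 2749 laminae at 5 years each span 2749 × 5 = 13745 years. Length of B = 0.061 × 13745 = 838.4 mm.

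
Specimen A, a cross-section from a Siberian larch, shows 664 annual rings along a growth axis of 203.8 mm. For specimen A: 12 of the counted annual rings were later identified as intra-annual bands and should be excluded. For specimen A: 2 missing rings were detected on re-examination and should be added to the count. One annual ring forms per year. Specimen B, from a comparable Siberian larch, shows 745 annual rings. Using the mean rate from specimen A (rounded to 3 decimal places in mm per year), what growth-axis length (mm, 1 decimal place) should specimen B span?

232.4 mm

Specimen A: adjusted count: 664 − 12 + 2 = 654 annual rings.
A: 203.8 mm over 654 years gives 203.8 / 654 ≈ 0.312 mm/year.
B's length ≈ 0.312 × 745 = 232.4 mm.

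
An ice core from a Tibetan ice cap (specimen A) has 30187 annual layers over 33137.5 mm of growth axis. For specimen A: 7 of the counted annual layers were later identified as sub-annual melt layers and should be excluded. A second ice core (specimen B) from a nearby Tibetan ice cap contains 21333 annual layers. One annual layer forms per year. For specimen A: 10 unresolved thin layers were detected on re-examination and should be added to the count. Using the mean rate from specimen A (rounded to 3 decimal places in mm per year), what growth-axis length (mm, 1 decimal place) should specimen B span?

23423.6 mm

Specimen A: adjusted count: 30187 − 7 + 10 = 30190 annual layers.
A: Mean rate = 33137.5 mm / 30190 years ≈ 1.098 mm/yr.
For B, 1.098 mm/year × 21333 years = 23423.6 mm.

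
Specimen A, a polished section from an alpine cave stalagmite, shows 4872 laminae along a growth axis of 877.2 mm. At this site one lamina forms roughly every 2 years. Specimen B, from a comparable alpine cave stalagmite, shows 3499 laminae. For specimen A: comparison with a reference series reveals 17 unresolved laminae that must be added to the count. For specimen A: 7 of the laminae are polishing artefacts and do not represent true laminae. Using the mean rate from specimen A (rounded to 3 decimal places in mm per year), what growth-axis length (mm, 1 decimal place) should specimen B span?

Specimen A: true lamina count = 4872 − 7 + 17 = 4882.
Specimen A: multiplying by 2 years per lamina: 4882 × 2 = 9764 years.
A: Mean rate = 877.2 mm / 9764 years ≈ 0.090 mm/yr.
Specimen B: 3499 laminae at 2 years each span 3499 × 2 = 6998 years. B's length ≈ 0.090 × 6998 = 629.8 mm.

629.8 mm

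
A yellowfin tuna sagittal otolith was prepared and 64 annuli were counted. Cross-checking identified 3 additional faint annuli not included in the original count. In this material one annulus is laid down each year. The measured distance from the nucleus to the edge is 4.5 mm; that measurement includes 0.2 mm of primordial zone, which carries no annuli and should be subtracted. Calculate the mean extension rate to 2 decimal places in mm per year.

True annulus count = 64 + 3 = 67.
The growth record spans 4.5 − 0.2 = 4.3 mm.
4.3 mm over 67 years gives 4.3 / 67 ≈ 0.06 mm per year.

0.06 mm per year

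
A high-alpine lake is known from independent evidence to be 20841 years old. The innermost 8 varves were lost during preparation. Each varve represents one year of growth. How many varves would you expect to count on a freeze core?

At one varve per year, 20841 years correspond to 20841 varves.
Subtracting the 8 varves not captured gives 20841 − 8 = 20833 varves in the record.

20833 varves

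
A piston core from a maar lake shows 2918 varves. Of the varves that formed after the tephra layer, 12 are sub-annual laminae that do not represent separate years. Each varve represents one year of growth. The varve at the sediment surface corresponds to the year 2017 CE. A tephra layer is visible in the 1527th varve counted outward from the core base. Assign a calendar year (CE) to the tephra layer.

2918 − 1527 = 1391 varves lie beyond the tephra layer toward the sediment surface.
Excluding 12 false varves: 1391 − 12 = 1379.
Counting back 1379 years from 2017 CE places the tephra layer in 2017 − 1379 = 638 CE.

638 CE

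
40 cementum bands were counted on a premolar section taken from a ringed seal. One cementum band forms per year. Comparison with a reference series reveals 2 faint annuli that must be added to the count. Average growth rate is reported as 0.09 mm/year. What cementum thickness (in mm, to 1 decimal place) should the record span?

After corrections the count is 40 + 2 = 42 cementum bands.
Predicted length = 0.09 mm/year × 42 years = 3.8 mm.

3.8 mm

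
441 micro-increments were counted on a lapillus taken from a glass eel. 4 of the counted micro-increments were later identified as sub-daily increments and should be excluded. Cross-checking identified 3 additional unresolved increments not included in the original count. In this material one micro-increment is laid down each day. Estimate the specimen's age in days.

True micro-increment count = 441 − 4 + 3 = 440.
One micro-increment per day makes the duration 440 days.

440 days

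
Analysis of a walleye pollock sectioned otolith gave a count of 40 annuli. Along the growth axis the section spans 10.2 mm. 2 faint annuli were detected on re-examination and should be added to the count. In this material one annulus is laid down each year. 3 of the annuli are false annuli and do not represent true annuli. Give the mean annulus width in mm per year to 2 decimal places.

0.26 mm per year

Adjusted count: 40 − 3 + 2 = 39 annuli.
10.2 mm over 39 years gives 10.2 / 39 ≈ 0.26 mm per year.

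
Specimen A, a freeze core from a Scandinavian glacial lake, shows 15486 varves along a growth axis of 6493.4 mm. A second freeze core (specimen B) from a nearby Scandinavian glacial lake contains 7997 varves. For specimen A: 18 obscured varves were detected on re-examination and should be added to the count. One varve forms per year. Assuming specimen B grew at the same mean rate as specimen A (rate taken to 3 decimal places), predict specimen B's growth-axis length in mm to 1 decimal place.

3350.7 mm

Specimen A: adjusted count: 15486 + 18 = 15504 varves.
A: Extension rate ≈ 6493.4 / 15504 = 0.419 mm per year.
B's length ≈ 0.419 × 7997 = 3350.7 mm.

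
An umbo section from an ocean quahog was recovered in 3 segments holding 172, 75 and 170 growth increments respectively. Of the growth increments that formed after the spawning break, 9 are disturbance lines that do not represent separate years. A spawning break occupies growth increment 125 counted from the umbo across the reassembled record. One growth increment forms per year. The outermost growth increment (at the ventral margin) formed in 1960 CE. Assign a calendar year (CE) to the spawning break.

Total growth increments = 172 + 75 + 170 = 417.
The spawning break sits at growth increment 125 from the umbo, so 417 − 125 = 292 growth increments formed after it.
292 − 9 false = 283 true growth increments after the spawning break.
Counting back 283 years from 1960 CE places the spawning break in 1960 − 283 = 1677 CE.

1677 CE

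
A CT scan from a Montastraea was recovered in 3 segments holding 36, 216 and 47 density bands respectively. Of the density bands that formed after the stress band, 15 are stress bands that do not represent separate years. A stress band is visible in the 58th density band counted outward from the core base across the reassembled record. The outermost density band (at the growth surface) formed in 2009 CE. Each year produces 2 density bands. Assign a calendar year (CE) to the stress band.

1896 CE

Total density bands = 36 + 216 + 47 = 299.
Between density band 58 and the growth surface there are 299 − 58 = 241 density bands.
Excluding 15 false density bands: 241 − 15 = 226.
226 density bands at 2 per year is 226 / 2 = 113 years.
The density band at the growth surface is 2009 CE, so the stress band dates to 2009 − 113 = 1896 CE.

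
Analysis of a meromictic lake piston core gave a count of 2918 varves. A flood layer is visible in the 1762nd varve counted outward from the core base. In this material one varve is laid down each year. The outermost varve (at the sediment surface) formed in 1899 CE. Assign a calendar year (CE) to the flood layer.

2918 − 1762 = 1156 varves lie beyond the flood layer toward the sediment surface.
Counting back 1156 years from 1899 CE places the flood layer in 1899 − 1156 = 743 CE.

743 CE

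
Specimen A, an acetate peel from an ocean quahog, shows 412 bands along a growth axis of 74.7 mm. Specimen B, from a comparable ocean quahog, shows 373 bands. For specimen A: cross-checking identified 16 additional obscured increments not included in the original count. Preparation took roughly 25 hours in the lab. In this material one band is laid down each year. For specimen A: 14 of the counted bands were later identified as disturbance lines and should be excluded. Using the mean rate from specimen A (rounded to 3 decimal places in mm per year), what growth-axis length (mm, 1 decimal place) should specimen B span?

67.1 mm

Specimen A: adjusted count: 412 − 14 + 16 = 414 bands.
A: 74.7 mm over 414 years gives 74.7 / 414 ≈ 0.180 mm/year.
Length of B = 0.180 × 373 = 67.1 mm.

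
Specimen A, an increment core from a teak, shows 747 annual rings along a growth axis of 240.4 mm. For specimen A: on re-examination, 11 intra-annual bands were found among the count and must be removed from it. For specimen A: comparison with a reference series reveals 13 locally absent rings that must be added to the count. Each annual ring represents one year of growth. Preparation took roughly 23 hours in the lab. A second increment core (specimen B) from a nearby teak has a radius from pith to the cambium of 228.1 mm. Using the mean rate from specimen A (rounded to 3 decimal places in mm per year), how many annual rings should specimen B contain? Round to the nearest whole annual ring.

711 annual rings

Specimen A: after corrections the count is 747 − 11 + 13 = 749 annual rings.
A: Mean rate = 240.4 mm / 749 years ≈ 0.321 mm/year.
For B, 228.1 / 0.321 = 710.59 years ≈ 711 annual rings.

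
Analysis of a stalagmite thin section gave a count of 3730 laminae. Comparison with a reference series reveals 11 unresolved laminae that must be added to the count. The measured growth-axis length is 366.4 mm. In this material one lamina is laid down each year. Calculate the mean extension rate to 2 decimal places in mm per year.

0.10 mm per year

True lamina count = 3730 + 11 = 3741.
366.4 mm over 3741 years gives 366.4 / 3741 ≈ 0.10 mm per year.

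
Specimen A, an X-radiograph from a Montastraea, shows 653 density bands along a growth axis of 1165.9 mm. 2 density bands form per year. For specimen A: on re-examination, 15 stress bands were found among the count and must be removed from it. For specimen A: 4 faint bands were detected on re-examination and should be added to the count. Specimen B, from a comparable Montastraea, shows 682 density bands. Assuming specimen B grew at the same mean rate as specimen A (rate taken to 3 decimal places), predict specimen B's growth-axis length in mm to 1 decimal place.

Specimen A: adjusted count: 653 − 15 + 4 = 642 density bands.
Specimen A: with 2 density bands per year, 642 / 2 = 321 years.
A: Mean rate = 1165.9 mm / 321 years ≈ 3.632 mm/year.
Specimen B: 682 density bands at 2 per year is 682 / 2 = 341 years. B's length ≈ 3.632 × 341 = 1238.5 mm.

1238.5 mm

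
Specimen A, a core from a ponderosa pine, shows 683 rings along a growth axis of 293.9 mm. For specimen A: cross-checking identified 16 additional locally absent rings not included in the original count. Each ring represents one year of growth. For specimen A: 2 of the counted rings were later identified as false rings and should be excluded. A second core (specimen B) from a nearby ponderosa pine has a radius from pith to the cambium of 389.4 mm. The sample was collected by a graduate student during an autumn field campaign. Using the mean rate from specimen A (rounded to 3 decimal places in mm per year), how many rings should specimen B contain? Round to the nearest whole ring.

923 rings

Specimen A: after corrections the count is 683 − 2 + 16 = 697 rings.
A: Extension rate ≈ 293.9 / 697 = 0.422 mm per year.
For B, 389.4 / 0.422 = 922.75 years ≈ 923 rings.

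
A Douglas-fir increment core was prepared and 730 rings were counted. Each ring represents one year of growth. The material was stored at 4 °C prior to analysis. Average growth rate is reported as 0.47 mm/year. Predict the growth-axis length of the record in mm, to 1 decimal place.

730 years of growth are recorded.
Length ≈ 0.47 × 730 = 343.1 mm.

343.1 mm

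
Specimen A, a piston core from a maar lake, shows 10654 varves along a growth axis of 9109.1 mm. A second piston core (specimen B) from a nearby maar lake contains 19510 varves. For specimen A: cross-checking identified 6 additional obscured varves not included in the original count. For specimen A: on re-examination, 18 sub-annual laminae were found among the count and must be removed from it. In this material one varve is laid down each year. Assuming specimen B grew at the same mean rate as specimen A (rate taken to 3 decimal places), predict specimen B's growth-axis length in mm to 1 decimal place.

16700.6 mm

Specimen A: after corrections the count is 10654 − 18 + 6 = 10642 varves.
A: Extension rate ≈ 9109.1 / 10642 = 0.856 mm per year.
Length of B = 0.856 × 19510 = 16700.6 mm.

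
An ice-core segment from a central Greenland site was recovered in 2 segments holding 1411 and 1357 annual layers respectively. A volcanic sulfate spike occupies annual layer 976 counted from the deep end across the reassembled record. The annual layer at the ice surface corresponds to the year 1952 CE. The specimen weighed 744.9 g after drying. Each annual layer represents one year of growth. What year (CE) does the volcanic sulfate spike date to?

Total annual layers = 1411 + 1357 = 2768.
2768 − 976 = 1792 annual layers lie beyond the volcanic sulfate spike toward the ice surface.
The annual layer at the ice surface is 1952 CE, so the volcanic sulfate spike dates to 1952 − 1792 = 160 CE.

160 CE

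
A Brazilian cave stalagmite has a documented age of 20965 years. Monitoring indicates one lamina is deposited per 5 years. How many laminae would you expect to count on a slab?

4193 laminae

At 5 years per lamina, 20965 / 5 = 4193 laminae are expected.
So 4193 laminae should be present.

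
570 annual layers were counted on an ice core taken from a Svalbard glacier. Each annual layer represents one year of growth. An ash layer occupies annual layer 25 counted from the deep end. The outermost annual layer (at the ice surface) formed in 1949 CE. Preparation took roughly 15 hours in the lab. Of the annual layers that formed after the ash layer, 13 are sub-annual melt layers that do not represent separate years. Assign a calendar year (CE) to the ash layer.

570 − 25 = 545 annual layers lie beyond the ash layer toward the ice surface.
545 − 13 false = 532 true annual layers after the ash layer.
The annual layer at the ice surface is 1949 CE, so the ash layer dates to 1949 − 532 = 1417 CE.

1417 CE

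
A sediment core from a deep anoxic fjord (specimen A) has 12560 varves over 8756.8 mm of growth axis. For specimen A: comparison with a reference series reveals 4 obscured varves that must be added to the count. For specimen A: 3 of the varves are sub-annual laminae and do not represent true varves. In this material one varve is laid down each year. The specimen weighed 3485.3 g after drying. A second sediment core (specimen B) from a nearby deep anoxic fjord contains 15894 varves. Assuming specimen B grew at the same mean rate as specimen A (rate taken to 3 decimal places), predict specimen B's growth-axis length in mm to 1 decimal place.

Specimen A: adjusted count: 12560 − 3 + 4 = 12561 varves.
A: Extension rate ≈ 8756.8 / 12561 = 0.697 mm per year.
B's length ≈ 0.697 × 15894 = 11078.1 mm.

11078.1 mm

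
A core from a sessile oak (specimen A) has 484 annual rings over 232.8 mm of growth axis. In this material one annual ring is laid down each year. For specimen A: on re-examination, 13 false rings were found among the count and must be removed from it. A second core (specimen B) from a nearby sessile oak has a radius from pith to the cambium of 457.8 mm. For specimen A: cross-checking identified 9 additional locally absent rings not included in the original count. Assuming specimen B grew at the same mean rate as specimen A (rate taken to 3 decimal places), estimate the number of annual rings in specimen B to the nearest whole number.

Specimen A: after corrections the count is 484 − 13 + 9 = 480 annual rings.
A: 232.8 mm over 480 years gives 232.8 / 480 ≈ 0.485 mm/year.
B spans 457.8 / 0.485 = 943.92 years ≈ 944 annual rings.

944 annual rings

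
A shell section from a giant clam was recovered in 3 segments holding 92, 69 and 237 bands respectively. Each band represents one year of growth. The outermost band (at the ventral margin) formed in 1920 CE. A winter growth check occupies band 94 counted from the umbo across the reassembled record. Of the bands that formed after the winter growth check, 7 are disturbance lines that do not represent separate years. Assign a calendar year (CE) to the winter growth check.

1623 CE

Total bands = 92 + 69 + 237 = 398.
398 − 94 = 304 bands lie beyond the winter growth check toward the ventral margin.
Removing the 7 false bands leaves 304 − 7 = 297 true bands beyond the winter growth check.
Counting back 297 years from 1920 CE places the winter growth check in 1920 − 297 = 1623 CE.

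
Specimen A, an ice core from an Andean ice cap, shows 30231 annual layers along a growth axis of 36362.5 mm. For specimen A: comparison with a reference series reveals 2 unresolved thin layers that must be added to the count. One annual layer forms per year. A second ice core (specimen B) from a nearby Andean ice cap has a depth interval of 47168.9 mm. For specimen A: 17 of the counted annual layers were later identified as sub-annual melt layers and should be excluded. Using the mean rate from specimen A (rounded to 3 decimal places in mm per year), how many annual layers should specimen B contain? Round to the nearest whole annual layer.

39209 annual layers

Specimen A: true annual layer count = 30231 − 17 + 2 = 30216.
A: 36362.5 mm over 30216 years gives 36362.5 / 30216 ≈ 1.203 mm per year.
For B, 47168.9 / 1.203 = 39209.39 years ≈ 39209 annual layers.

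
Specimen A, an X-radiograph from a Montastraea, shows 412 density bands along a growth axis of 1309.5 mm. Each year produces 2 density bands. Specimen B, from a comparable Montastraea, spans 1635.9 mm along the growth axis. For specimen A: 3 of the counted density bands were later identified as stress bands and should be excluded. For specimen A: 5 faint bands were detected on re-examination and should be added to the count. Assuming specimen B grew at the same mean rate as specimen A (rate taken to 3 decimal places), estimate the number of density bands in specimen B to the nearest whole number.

517 density bands

Specimen A: true density band count = 412 − 3 + 5 = 414.
Specimen A: dividing by 2 density bands per year: 414 / 2 = 207 years.
A: Extension rate ≈ 1309.5 / 207 = 6.326 mm per year.
Specimen B: 1635.9 mm / 6.326 mm per year = 258.60 years; at 2 density bands per year that is 258.60 × 2 ≈ 517 density bands.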